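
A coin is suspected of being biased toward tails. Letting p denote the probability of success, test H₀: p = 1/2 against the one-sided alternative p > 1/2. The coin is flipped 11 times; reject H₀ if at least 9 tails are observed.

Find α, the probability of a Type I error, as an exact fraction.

Under H₀, K ~ Binomial(11, 1/2), and α = P(K ≥ 9).
Summing the upper tail: (55 + 11 + 1) / 2^11 = 67/2048.

67/2048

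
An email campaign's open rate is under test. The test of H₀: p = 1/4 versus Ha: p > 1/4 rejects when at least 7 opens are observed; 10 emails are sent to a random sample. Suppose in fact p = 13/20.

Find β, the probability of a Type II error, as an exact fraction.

A Type II error is failing to reject when Ha holds: with p = 13/20, β = P(X ≤ 6).
Equivalently, β = 1 − P(X ≥ 7) = 1244602838129/2560000000000.

1244602838129/2560000000000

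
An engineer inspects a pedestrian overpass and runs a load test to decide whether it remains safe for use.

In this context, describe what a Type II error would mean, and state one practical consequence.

A Type II error would mean concluding that the structure meets the required load capacity (safe) (or at least failing to establish that the structure is structurally deficient) when in fact the structure is structurally deficient. Consequence: a deficient structure remains in service and may fail under load.

With the conventional null hypothesis that the structure meets the required load capacity (safe):
A Type II error is failing to reject H₀ when H₀ is false.
Here that means keeping the structure open when actually the structure is structurally deficient.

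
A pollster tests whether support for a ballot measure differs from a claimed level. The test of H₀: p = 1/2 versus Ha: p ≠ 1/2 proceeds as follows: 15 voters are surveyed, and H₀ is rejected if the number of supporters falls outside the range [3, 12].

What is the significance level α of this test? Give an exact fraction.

α = P(Y ≤ 2 or Y ≥ 13 | p = 1/2), Y ~ Binomial(15, 1/2).
Each tail has probability (1 + 15 + 105)/32768; doubling gives α = 242/32768 = 121/16384.

121/16384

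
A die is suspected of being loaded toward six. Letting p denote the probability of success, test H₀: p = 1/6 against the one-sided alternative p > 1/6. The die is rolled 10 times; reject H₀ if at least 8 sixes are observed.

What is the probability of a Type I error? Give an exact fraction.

Under H₀, K ~ Binomial(10, 1/6), and α = P(K ≥ 8).
Summing C(10,j)(1/6)^j(5/6)^{10−j} for j = 8,…,10 gives 49/2519424.

49/2519424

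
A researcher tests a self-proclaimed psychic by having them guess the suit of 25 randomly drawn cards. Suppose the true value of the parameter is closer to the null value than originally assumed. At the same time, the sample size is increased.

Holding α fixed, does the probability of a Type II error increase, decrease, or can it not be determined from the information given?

The first change alone would make β increase; the second alone would make β decrease. Which effect dominates depends on the magnitudes, which are not given.

Cannot be determined from the information given.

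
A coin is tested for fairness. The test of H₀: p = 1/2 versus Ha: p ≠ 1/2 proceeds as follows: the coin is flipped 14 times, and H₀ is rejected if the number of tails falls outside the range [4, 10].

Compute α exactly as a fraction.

235/4096

The significance level is the null-hypothesis probability of the rejection region {≤3} ∪ {≥11}.
Each tail has probability (1 + 14 + 91 + 364)/16384; doubling gives α = 940/16384 = 235/4096.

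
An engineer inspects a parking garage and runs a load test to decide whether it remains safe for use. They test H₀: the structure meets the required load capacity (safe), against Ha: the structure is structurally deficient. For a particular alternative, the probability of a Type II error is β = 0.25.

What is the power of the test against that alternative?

0.75

Power = 1 − β = 1 − 0.25 = 0.75.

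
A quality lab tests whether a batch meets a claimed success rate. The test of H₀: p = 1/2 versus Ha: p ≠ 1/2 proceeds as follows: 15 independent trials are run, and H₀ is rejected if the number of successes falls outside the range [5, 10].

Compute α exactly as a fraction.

α = P(S ≤ 4 or S ≥ 11 | p = 1/2), S ~ Binomial(15, 1/2).
Each tail has probability (1 + 15 + 105 + 455 + 1365)/32768; doubling gives α = 3882/32768 = 1941/16384.

1941/16384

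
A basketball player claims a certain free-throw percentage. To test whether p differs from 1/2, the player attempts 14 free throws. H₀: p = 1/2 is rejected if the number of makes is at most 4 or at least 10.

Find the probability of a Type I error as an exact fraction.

1471/8192

The significance level is the null-hypothesis probability of the rejection region {≤4} ∪ {≥10}.
The two tails are symmetric, so α = 2·(1 + 14 + 91 + 364 + 1001)/2^14 = 2942/16384 = 1471/8192.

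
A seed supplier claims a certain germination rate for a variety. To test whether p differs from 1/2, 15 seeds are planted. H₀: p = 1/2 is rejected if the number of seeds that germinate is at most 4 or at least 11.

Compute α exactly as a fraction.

1941/16384

Under H₀, S ~ Binomial(15, 1/2); α is the probability of landing in either tail, P(S ≤ 4) + P(S ≥ 11).
Each tail has probability (1 + 15 + 105 + 455 + 1365)/32768; doubling gives α = 3882/32768 = 1941/16384.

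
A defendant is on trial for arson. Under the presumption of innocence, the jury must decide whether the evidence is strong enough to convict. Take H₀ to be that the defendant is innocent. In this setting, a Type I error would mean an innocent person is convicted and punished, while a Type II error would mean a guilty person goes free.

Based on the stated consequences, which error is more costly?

The Type I consequence (an innocent person is convicted and punished) is more severe than the Type II consequence (a guilty person goes free).

Type I error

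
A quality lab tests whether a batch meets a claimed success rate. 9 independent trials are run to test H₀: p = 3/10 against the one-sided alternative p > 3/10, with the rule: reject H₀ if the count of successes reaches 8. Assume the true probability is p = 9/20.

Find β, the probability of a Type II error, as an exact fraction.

β = P(fail to reject H₀ | Ha true) = P(K ≤ 7 | p = 9/20), K ~ Binomial(9, 9/20).
Summing C(9,j)·(9/20)^j·(11/20)^{9-j} for j = 0..7 gives 126837738533/128000000000.

126837738533/128000000000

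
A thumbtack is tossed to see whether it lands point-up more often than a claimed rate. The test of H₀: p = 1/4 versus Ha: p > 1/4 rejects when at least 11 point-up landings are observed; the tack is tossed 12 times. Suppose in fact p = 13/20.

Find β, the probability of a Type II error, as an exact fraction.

3922160441778411/4096000000000000

A Type II error is failing to reject when Ha holds: with p = 13/20, β = P(S ≤ 10).
Summing C(12,j)·(13/20)^j·(7/20)^{12-j} for j = 0..10 gives 3922160441778411/4096000000000000.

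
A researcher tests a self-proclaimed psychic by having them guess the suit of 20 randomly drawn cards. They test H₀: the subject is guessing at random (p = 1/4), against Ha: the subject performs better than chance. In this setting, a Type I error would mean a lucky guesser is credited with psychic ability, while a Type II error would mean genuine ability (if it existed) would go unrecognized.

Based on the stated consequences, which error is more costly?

The Type I consequence (a lucky guesser is credited with psychic ability) is more severe than the Type II consequence (genuine ability (if it existed) would go unrecognized).

Type I error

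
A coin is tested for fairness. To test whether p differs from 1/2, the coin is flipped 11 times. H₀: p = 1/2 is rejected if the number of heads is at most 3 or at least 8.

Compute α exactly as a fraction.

The significance level is the null-hypothesis probability of the rejection region {≤3} ∪ {≥8}.
The two tails are symmetric, so α = 2·(1 + 11 + 55 + 165)/2^11 = 464/2048 = 29/128.

29/128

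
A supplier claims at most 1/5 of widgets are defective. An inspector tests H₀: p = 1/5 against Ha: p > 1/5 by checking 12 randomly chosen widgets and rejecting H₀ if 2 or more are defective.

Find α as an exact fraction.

Under H₀, Y ~ Binomial(12, 1/5); the Type I error rate is P(Y ≥ 2).
α = 1 − P(Y ≤ 1) = 1 − 67108864/244140625 = 177031761/244140625.

177031761/244140625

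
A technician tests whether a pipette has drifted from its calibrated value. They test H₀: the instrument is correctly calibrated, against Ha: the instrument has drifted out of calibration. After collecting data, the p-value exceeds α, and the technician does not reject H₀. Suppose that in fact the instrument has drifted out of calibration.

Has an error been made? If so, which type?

Type II error

H₀ was not rejected, but H₀ is actually false.
Failing to reject a false null hypothesis is a Type II error (false negative).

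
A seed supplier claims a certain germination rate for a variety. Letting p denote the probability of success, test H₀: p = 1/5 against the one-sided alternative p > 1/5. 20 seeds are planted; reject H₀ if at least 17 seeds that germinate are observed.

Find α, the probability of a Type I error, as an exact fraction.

76081/95367431640625

α = P(reject H₀ | H₀ true) = P(K ≥ 17 | p = 1/5), with K ~ Binomial(20, 1/5).
Adding the binomial terms for j = 17 through 20 with p = 1/5 yields 76081/95367431640625.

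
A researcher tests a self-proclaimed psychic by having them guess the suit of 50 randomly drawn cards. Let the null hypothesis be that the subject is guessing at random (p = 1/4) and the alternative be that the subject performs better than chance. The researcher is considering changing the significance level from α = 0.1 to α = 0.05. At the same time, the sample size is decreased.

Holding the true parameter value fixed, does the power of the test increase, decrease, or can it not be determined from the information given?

Lowering α raises the bar for rejection; under Ha, the test now fails to reject on outcomes it previously would have rejected. A smaller sample increases the standard error, so the sampling distributions under H₀ and Ha overlap more. Both changes push β in the same direction.
Since power = 1 − β and β increases, power decreases.

It decreases.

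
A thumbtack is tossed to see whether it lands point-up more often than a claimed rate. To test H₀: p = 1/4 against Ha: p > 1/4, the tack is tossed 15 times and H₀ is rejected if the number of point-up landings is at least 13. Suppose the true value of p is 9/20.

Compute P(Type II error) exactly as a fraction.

Under the alternative p = 9/20, X ~ Binomial(15, 9/20); β is the probability the test does not reject, P(X < 13).
Summing C(15,j)·(9/20)^j·(11/20)^{15-j} for j = 0..12 gives 32731725032763916841/32768000000000000000.

32731725032763916841/32768000000000000000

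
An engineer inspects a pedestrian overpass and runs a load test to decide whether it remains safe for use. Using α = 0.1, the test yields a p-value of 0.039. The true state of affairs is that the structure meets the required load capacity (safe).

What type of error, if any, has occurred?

The conventional null hypothesis is that the structure meets the required load capacity (safe).
Since p = 0.039 < α = 0.1, H₀ is rejected.
H₀ is true (actually the structure meets the required load capacity (safe)).
Rejecting a true H₀ is a Type I error.

Type I error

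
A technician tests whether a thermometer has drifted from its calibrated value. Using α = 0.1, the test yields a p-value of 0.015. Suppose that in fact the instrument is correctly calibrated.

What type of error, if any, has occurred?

Type I error

The conventional null hypothesis is that the instrument is correctly calibrated.
Since p = 0.015 < α = 0.1, H₀ is rejected.
H₀ is true (actually the instrument is correctly calibrated).
Rejecting a true H₀ is a Type I error.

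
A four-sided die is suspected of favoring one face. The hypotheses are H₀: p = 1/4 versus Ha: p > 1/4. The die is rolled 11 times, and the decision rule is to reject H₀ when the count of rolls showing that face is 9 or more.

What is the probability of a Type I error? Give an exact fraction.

α = P(reject H₀ | H₀ true) = P(S ≥ 9 | p = 1/4), with S ~ Binomial(11, 1/4).
Adding the binomial terms for j = 9 through 11 with p = 1/4 yields 529/4194304.

529/4194304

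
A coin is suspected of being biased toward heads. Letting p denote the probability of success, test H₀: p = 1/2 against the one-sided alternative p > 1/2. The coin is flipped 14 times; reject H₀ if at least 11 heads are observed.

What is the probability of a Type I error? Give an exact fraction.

235/8192

Under H₀, S ~ Binomial(14, 1/2), and α = P(S ≥ 11).
Summing the upper tail: (364 + 91 + 14 + 1) / 2^14 = 470/16384 = 235/8192.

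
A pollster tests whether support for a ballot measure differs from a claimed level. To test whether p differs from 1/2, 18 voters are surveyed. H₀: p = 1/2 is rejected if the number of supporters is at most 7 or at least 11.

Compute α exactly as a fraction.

15751/32768

The significance level is the null-hypothesis probability of the rejection region {≤7} ∪ {≥11}.
The two tails are symmetric, so α = 2·(1 + 18 + 153 + 816 + 3060 + 8568 + 18564 + 31824)/2^18 = 126008/262144 = 15751/32768.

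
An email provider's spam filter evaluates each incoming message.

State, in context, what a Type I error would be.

With the conventional null hypothesis that the message is legitimate (not spam):
A Type I error is rejecting H₀ when H₀ is true.
Here that means sending the message to the spam folder when actually the message is legitimate (not spam).

A Type I error would mean concluding that the message is spam when in fact the message is legitimate (not spam).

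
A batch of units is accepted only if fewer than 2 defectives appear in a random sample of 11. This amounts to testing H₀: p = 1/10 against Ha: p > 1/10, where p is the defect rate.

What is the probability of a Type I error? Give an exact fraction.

1513215599/5000000000

Under H₀, X ~ Binomial(11, 1/10); the Type I error rate is P(X ≥ 2).
α = 1 − P(X ≤ 1) = 1 − 3486784401/5000000000 = 1513215599/5000000000.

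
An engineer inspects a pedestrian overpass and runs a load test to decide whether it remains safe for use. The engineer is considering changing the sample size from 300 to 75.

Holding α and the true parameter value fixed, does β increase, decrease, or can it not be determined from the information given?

It increases.

A smaller sample increases the standard error, so the sampling distributions under H₀ and Ha overlap more.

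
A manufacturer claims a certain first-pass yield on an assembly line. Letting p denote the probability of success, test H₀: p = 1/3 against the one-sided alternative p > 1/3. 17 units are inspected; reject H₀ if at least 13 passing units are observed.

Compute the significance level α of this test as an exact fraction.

The Type I error probability is α = P(X ≥ 13) computed under H₀, where X ~ Binomial(17, 1/3).
P(X ≥ 13) = Σ_{j=13}^{17} C(17,j)·(1/3)^j·(2/3)^{17-j} = 44099/129140163.

44099/129140163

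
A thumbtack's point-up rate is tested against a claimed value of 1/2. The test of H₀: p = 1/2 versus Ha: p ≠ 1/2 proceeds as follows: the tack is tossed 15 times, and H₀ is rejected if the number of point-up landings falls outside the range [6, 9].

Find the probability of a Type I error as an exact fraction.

309/1024

Under H₀, S ~ Binomial(15, 1/2); α is the probability of landing in either tail, P(S ≤ 5) + P(S ≥ 10).
The two tails are symmetric, so α = 2·(1 + 15 + 105 + 455 + 1365 + 3003)/2^15 = 9888/32768 = 309/1024.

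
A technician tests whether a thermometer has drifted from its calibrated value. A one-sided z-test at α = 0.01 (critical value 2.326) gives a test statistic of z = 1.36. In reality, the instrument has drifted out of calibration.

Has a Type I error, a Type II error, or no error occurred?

The conventional null hypothesis is that the instrument is correctly calibrated.
Since z = 1.36 ≤ z* = 2.326, H₀ is not rejected.
H₀ is false (actually the instrument has drifted out of calibration).
Failing to reject a false H₀ is a Type II error.

Type II error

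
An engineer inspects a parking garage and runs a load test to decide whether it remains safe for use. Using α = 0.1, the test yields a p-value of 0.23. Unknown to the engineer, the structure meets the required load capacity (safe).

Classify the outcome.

Neither — the decision is correct.

The conventional null hypothesis is that the structure meets the required load capacity (safe).
Since p = 0.23 ≥ α = 0.1, H₀ is not rejected.
H₀ is true (actually the structure meets the required load capacity (safe)).
The decision matches the true state — no error.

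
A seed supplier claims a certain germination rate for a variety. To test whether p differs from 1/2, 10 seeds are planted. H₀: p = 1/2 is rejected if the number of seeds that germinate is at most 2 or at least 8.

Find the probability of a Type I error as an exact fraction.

7/64

Under H₀, X ~ Binomial(10, 1/2); α is the probability of landing in either tail, P(X ≤ 2) + P(X ≥ 8).
By symmetry, α = 2·P(X ≤ 2) = 2·(1 + 10 + 45)/1024 = 112/1024 = 7/64.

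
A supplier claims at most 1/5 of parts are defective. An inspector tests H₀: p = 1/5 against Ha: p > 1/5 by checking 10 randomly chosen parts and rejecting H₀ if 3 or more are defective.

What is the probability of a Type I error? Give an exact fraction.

The significance level is the probability, assuming p = 1/5, of seeing 3 or more defectives in 10 draws.
Via the complement, α = 1 − Σ_{j=0}^{2} C(10,j)(1/5)^j(4/5)^{10-j} = 3146489/9765625.

3146489/9765625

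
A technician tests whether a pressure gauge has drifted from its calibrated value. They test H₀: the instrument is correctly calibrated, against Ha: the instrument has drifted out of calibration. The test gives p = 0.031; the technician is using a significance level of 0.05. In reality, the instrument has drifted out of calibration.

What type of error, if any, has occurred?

Since p = 0.031 < α = 0.05, H₀ is rejected.
H₀ is false (actually the instrument has drifted out of calibration).
The decision matches the true state — no error.

No error — this is a correct decision.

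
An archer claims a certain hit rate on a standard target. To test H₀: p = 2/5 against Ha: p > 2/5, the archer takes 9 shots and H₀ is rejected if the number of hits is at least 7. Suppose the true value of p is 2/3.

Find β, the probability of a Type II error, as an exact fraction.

12259/19683

Under the alternative p = 2/3, K ~ Binomial(9, 2/3); β is the probability the test does not reject, P(K < 7).
Equivalently, β = 1 − P(K ≥ 7) = 12259/19683.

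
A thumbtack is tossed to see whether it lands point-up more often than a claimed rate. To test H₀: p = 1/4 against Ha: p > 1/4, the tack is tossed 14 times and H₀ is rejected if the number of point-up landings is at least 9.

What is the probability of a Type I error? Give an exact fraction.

578257/268435456

α = P(reject H₀ | H₀ true) = P(K ≥ 9 | p = 1/4), with K ~ Binomial(14, 1/4).
P(K ≥ 9) = Σ_{j=9}^{14} C(14,j)·(1/4)^j·(3/4)^{14-j} = 578257/268435456.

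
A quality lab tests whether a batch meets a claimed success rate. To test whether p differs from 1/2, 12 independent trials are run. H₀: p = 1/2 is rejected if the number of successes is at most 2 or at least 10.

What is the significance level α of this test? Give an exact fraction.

Under H₀, K ~ Binomial(12, 1/2); α is the probability of landing in either tail, P(K ≤ 2) + P(K ≥ 10).
Each tail has probability (1 + 12 + 66)/4096; doubling gives α = 158/4096 = 79/2048.

79/2048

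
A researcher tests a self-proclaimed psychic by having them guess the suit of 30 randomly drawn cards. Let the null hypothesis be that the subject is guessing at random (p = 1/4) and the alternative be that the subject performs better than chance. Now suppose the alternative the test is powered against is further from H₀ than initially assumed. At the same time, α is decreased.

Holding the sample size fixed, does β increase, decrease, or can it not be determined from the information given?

The first change alone would make β decrease; the second alone would make β increase. Which effect dominates depends on the magnitudes, which are not given.

Cannot be determined from the information given.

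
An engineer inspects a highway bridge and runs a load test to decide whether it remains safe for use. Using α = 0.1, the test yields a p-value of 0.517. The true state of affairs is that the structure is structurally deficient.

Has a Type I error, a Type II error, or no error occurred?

The conventional null hypothesis is that the structure meets the required load capacity (safe).
Since p = 0.517 ≥ α = 0.1, H₀ is not rejected.
H₀ is false (actually the structure is structurally deficient).
Failing to reject a false H₀ is a Type II error.

Type II error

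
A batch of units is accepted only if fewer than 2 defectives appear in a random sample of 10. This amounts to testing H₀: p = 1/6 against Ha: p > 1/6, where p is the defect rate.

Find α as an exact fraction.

α = P(reject H₀ | H₀ true) = P(S ≥ 2 | p = 1/6), S ~ Binomial(10, 1/6).
Computing the lower-tail complement: 1 − 9765625/20155392 = 10389767/20155392.

10389767/20155392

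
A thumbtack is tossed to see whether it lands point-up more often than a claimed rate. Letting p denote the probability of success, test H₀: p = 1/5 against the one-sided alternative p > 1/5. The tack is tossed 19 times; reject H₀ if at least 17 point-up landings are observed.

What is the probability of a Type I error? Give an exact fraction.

2813/19073486328125

The Type I error probability is α = P(X ≥ 17) computed under H₀, where X ~ Binomial(19, 1/5).
P(X ≥ 17) = Σ_{j=17}^{19} C(19,j)·(1/5)^j·(4/5)^{19-j} = 2813/19073486328125.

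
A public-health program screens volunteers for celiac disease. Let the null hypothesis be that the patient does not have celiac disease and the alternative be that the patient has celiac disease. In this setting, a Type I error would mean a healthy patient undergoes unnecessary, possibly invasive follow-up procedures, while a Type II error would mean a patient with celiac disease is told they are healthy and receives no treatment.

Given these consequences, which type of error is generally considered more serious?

The Type II consequence (a patient with celiac disease is told they are healthy and receives no treatment) is more severe than the Type I consequence (a healthy patient undergoes unnecessary, possibly invasive follow-up procedures).

Type II error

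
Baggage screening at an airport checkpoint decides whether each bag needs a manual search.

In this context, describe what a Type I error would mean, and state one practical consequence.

A Type I error would mean concluding that the bag contains a prohibited item when in fact the bag contains no prohibited items. Consequence: a harmless bag is searched, delaying the passenger.

With the conventional null hypothesis that the bag contains no prohibited items:
A Type I error is rejecting H₀ when H₀ is true.
Here that means flagging the bag for a manual search when actually the bag contains no prohibited items.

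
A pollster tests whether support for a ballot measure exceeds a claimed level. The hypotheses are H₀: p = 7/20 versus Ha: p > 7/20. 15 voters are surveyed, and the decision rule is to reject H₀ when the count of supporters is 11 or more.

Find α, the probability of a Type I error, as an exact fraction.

92780127412372743/32768000000000000000

Under H₀, Y ~ Binomial(15, 7/20), and α = P(Y ≥ 11).
P(Y ≥ 11) = Σ_{j=11}^{15} C(15,j)·(7/20)^j·(13/20)^{15-j} = 92780127412372743/32768000000000000000.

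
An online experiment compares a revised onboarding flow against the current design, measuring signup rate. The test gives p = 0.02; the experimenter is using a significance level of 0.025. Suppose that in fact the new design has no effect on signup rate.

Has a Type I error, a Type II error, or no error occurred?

The conventional null hypothesis is that the new design has no effect on signup rate.
Since p = 0.02 < α = 0.025, H₀ is rejected.
H₀ is true (actually the new design has no effect on signup rate).
Rejecting a true H₀ is a Type I error.

Type I error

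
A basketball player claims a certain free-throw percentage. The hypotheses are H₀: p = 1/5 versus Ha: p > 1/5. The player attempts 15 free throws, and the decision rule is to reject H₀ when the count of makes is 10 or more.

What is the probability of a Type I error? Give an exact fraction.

3455373/30517578125

The Type I error probability is α = P(K ≥ 10) computed under H₀, where K ~ Binomial(15, 1/5).
Summing C(15,j)(1/5)^j(4/5)^{15−j} for j = 10,…,15 gives 3455373/30517578125.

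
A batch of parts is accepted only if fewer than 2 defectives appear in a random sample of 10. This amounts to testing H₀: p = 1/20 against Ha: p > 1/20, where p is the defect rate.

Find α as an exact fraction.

The significance level is the probability, assuming p = 1/20, of seeing 2 or more defectives in 10 draws.
Via the complement, α = 1 − Σ_{j=0}^{1} C(10,j)(1/20)^j(19/20)^{10-j} = 882056764409/10240000000000.

882056764409/10240000000000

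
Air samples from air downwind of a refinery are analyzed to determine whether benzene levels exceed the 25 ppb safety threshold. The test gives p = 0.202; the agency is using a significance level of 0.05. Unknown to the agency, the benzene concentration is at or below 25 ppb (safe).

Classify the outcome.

No error — this is a correct decision.

The conventional null hypothesis is that the benzene concentration is at or below 25 ppb (safe).
Since p = 0.202 ≥ α = 0.05, H₀ is not rejected.
H₀ is true (actually the benzene concentration is at or below 25 ppb (safe)).
The decision matches the true state — no error.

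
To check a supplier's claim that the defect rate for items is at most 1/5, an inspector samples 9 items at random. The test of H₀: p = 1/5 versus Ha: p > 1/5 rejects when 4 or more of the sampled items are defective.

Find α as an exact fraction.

The significance level is the probability, assuming p = 1/5, of seeing 4 or more defectives in 9 draws.
α = 1 − P(S ≤ 3) = 1 − 1785856/1953125 = 167269/1953125.

167269/1953125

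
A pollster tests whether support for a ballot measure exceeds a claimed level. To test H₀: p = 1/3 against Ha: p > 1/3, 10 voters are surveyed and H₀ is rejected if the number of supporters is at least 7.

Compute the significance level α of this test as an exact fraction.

The Type I error probability is α = P(X ≥ 7) computed under H₀, where X ~ Binomial(10, 1/3).
Adding the binomial terms for j = 7 through 10 with p = 1/3 yields 43/2187.

43/2187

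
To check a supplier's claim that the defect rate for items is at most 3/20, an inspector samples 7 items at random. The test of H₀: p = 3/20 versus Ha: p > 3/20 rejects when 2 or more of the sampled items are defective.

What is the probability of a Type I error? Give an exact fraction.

Under H₀, X ~ Binomial(7, 3/20); the Type I error rate is P(X ≥ 2).
Computing the lower-tail complement: 1 − 458613811/640000000 = 181386189/640000000.

181386189/640000000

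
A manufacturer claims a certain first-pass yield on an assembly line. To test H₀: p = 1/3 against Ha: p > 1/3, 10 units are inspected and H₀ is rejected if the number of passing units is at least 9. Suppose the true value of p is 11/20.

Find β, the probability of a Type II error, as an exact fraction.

A Type II error is failing to reject when Ha holds: with p = 11/20, β = P(K ≤ 8).
Equivalently, β = 1 − P(K ≥ 9) = 10001847283209/10240000000000.

10001847283209/10240000000000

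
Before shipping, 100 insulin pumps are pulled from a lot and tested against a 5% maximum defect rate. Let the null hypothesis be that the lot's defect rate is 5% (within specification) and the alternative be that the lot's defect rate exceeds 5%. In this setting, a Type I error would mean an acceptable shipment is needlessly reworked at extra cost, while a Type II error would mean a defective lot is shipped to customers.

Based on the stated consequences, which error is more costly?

The Type II consequence (a defective lot is shipped to customers) is more severe than the Type I consequence (an acceptable shipment is needlessly reworked at extra cost).

Type II error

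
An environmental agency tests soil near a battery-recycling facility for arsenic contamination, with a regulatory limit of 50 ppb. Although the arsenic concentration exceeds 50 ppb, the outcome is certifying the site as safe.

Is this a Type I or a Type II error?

The null hypothesis here is that the arsenic concentration is at or below 50 ppb (safe).
'Certifying the site as safe' corresponds to failing to reject H₀.
H₀ was not rejected but H₀ is false — a Type II error (false negative).

Type II error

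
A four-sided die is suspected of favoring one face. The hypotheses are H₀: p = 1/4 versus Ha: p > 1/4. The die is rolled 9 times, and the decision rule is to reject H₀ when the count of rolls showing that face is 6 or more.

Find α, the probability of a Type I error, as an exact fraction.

655/65536

Under H₀, Y ~ Binomial(9, 1/4), and α = P(Y ≥ 6).
P(Y ≥ 6) = Σ_{j=6}^{9} C(9,j)·(1/4)^j·(3/4)^{9-j} = 655/65536.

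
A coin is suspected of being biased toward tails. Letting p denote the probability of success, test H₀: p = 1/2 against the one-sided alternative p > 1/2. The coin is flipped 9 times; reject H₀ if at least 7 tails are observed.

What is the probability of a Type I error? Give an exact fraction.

α = P(reject H₀ | H₀ true) = P(X ≥ 7 | p = 1/2), with X ~ Binomial(9, 1/2).
That's C(9,7) + C(9,8) + C(9,9) over 2^9, i.e. (36 + 9 + 1)/512 = 46/512 = 23/256.

23/256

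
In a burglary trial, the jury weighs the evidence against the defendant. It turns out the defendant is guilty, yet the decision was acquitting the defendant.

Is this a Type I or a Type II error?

Type II error

The null hypothesis here is that the defendant is innocent.
'Acquitting the defendant' corresponds to failing to reject H₀.
H₀ was not rejected but H₀ is false — a Type II error (false negative).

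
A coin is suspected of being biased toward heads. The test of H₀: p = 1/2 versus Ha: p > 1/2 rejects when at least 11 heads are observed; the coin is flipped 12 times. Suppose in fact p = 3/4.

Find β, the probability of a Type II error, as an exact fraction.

14120011/16777216

Under the alternative p = 3/4, S ~ Binomial(12, 3/4); β is the probability the test does not reject, P(S < 11).
Equivalently, β = 1 − P(S ≥ 11) = 14120011/16777216.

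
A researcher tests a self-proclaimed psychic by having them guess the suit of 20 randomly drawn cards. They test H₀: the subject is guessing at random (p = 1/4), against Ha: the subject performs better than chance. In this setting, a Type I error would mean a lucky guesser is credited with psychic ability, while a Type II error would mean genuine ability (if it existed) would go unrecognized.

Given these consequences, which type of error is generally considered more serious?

The Type I consequence (a lucky guesser is credited with psychic ability) is more severe than the Type II consequence (genuine ability (if it existed) would go unrecognized).

Type I error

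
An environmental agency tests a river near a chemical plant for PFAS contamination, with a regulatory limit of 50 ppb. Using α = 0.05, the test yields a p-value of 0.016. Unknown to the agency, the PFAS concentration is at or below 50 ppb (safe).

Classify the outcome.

Type I error

The conventional null hypothesis is that the PFAS concentration is at or below 50 ppb (safe).
Since p = 0.016 < α = 0.05, H₀ is rejected.
H₀ is true (actually the PFAS concentration is at or below 50 ppb (safe)).
Rejecting a true H₀ is a Type I error.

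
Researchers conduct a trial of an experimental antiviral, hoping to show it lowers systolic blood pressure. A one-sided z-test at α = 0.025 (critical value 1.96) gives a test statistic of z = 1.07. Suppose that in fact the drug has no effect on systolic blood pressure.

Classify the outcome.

The conventional null hypothesis is that the drug has no effect on systolic blood pressure.
Since z = 1.07 ≤ z* = 1.96, H₀ is not rejected.
H₀ is true (actually the drug has no effect on systolic blood pressure).
The decision matches the true state — no error.

No error — this is a correct decision.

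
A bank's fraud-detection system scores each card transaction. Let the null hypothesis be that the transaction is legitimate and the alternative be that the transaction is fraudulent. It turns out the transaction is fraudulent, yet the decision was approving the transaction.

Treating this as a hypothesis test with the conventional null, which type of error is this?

Type II error

'Approving the transaction' corresponds to failing to reject H₀.
H₀ was not rejected but H₀ is false — a Type II error (false negative).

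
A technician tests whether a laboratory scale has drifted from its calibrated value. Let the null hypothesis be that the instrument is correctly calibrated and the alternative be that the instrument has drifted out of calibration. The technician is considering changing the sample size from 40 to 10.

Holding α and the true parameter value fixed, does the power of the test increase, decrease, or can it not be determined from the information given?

It decreases.

With less data the test statistic is noisier; under Ha, more outcomes land inside the acceptance region.
Since power = 1 − β and β increases, power decreases.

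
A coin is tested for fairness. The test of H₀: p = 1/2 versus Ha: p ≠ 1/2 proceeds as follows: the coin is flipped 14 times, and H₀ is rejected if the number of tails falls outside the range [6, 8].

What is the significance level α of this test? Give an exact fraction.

Under H₀, Y ~ Binomial(14, 1/2); α is the probability of landing in either tail, P(Y ≤ 5) + P(Y ≥ 9).
The two tails are symmetric, so α = 2·(1 + 14 + 91 + 364 + 1001 + 2002)/2^14 = 6946/16384 = 3473/8192.

3473/8192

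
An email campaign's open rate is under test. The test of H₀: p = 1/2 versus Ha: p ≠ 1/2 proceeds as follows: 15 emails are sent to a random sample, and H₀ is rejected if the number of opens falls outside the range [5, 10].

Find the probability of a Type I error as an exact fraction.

The significance level is the null-hypothesis probability of the rejection region {≤4} ∪ {≥11}.
By symmetry, α = 2·P(S ≤ 4) = 2·(1 + 15 + 105 + 455 + 1365)/32768 = 3882/32768 = 1941/16384.

1941/16384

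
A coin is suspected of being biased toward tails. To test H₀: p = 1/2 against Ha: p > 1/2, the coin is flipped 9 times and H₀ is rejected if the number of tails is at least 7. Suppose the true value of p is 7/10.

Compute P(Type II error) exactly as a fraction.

268584417/500000000

β = P(fail to reject H₀ | Ha true) = P(K ≤ 6 | p = 7/10), K ~ Binomial(9, 7/10).
Equivalently, β = 1 − P(K ≥ 7) = 268584417/500000000.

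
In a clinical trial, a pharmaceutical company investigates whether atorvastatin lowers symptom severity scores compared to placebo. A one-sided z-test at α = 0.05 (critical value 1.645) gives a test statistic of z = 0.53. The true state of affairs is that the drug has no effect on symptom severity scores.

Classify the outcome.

The conventional null hypothesis is that the drug has no effect on symptom severity scores.
Since z = 0.53 ≤ z* = 1.645, H₀ is not rejected.
H₀ is true (actually the drug has no effect on symptom severity scores).
The decision matches the true state — no error.

No error — this is a correct decision.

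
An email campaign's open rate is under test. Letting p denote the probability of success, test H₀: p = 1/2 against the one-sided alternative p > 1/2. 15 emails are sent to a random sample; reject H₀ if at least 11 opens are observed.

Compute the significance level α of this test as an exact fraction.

α = P(reject H₀ | H₀ true) = P(S ≥ 11 | p = 1/2), with S ~ Binomial(15, 1/2).
P(S ≥ 11) = [C(15,11) + C(15,12) + C(15,13) + C(15,14) + C(15,15)] / 2^15 = (1365 + 455 + 105 + 15 + 1) / 32768 = 1941/32768.

1941/32768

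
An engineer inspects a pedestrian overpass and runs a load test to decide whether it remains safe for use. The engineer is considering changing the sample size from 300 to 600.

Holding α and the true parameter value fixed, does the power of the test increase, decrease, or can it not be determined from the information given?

A larger sample reduces the standard error, pulling the sampling distribution under Ha further from the non-rejection region.
Since power = 1 − β and β decreases, power increases.

It increases.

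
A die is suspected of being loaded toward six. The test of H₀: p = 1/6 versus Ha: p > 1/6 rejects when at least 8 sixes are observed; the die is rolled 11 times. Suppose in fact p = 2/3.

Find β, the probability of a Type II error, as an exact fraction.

31145/59049

A Type II error is failing to reject when Ha holds: with p = 2/3, β = P(Y ≤ 7).
Adding the binomial probabilities P(Y=0)+…+P(Y=7) at p = 2/3 gives 31145/59049.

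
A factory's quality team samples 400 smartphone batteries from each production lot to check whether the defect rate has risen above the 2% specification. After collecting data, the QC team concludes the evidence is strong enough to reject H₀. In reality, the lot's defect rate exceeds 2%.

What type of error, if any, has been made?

No error (correct decision).

The conventional null hypothesis here is that the lot's defect rate is 2% (within specification).
The test rejected a false H₀ — the decision matches the true state.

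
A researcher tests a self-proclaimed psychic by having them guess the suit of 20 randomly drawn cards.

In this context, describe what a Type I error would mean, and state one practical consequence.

With the conventional null hypothesis that the subject is guessing at random (p = 1/4):
A Type I error is rejecting H₀ when H₀ is true.
Here that means concluding the subject has some ability beyond chance when actually the subject is guessing at random (p = 1/4).

A Type I error would mean concluding that the subject performs better than chance when in fact the subject is guessing at random (p = 1/4). Consequence: a lucky guesser is credited with psychic ability.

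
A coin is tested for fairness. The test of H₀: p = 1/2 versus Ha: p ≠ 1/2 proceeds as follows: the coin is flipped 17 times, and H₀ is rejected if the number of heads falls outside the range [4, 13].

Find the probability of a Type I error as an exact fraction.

Under H₀, K ~ Binomial(17, 1/2); α is the probability of landing in either tail, P(K ≤ 3) + P(K ≥ 14).
Each tail has probability (1 + 17 + 136 + 680)/131072; doubling gives α = 1668/131072 = 417/32768.

417/32768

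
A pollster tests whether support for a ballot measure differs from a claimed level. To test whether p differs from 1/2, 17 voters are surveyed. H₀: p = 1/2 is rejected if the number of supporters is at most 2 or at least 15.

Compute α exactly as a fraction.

77/32768

α = P(S ≤ 2 or S ≥ 15 | p = 1/2), S ~ Binomial(17, 1/2).
By symmetry, α = 2·P(S ≤ 2) = 2·(1 + 17 + 136)/131072 = 308/131072 = 77/32768.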